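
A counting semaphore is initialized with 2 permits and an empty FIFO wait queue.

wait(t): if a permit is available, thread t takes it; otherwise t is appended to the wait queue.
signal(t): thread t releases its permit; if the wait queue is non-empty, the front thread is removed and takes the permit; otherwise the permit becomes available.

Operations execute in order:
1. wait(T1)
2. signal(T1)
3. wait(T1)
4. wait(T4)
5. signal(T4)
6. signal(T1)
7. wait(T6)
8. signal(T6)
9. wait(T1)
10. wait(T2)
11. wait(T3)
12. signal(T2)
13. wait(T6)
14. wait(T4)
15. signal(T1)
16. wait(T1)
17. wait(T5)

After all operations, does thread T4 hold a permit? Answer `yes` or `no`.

Step 1: wait(T1) -> count=1 queue=[] holders={T1}
Step 2: signal(T1) -> count=2 queue=[] holders={none}
Step 3: wait(T1) -> count=1 queue=[] holders={T1}
Step 4: wait(T4) -> count=0 queue=[] holders={T1,T4}
Step 5: signal(T4) -> count=1 queue=[] holders={T1}
Step 6: signal(T1) -> count=2 queue=[] holders={none}
Step 7: wait(T6) -> count=1 queue=[] holders={T6}
Step 8: signal(T6) -> count=2 queue=[] holders={none}
Step 9: wait(T1) -> count=1 queue=[] holders={T1}
Step 10: wait(T2) -> count=0 queue=[] holders={T1,T2}
Step 11: wait(T3) -> count=0 queue=[T3] holders={T1,T2}
Step 12: signal(T2) -> count=0 queue=[] holders={T1,T3}
Step 13: wait(T6) -> count=0 queue=[T6] holders={T1,T3}
Step 14: wait(T4) -> count=0 queue=[T6,T4] holders={T1,T3}
Step 15: signal(T1) -> count=0 queue=[T4] holders={T3,T6}
Step 16: wait(T1) -> count=0 queue=[T4,T1] holders={T3,T6}
Step 17: wait(T5) -> count=0 queue=[T4,T1,T5] holders={T3,T6}
Final holders: {T3,T6} -> T4 not in holders

Answer: no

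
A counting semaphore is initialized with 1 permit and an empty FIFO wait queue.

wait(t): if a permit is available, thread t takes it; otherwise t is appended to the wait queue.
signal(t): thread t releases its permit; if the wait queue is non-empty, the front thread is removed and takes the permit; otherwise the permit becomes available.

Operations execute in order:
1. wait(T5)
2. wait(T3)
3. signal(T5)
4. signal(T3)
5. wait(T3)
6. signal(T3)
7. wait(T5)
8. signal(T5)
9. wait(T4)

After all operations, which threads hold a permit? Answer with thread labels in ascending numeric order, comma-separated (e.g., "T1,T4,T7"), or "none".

Answer: T4

Derivation:
Step 1: wait(T5) -> count=0 queue=[] holders={T5}
Step 2: wait(T3) -> count=0 queue=[T3] holders={T5}
Step 3: signal(T5) -> count=0 queue=[] holders={T3}
Step 4: signal(T3) -> count=1 queue=[] holders={none}
Step 5: wait(T3) -> count=0 queue=[] holders={T3}
Step 6: signal(T3) -> count=1 queue=[] holders={none}
Step 7: wait(T5) -> count=0 queue=[] holders={T5}
Step 8: signal(T5) -> count=1 queue=[] holders={none}
Step 9: wait(T4) -> count=0 queue=[] holders={T4}
Final holders: T4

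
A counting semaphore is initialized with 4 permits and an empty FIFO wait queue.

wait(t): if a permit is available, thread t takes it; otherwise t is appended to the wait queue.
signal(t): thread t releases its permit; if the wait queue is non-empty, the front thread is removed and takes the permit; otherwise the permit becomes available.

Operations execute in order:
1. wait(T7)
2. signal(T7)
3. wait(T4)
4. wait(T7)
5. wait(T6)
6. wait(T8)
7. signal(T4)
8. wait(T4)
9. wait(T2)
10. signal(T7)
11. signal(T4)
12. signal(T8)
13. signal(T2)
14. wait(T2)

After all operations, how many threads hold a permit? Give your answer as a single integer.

Answer: 2

Derivation:
Step 1: wait(T7) -> count=3 queue=[] holders={T7}
Step 2: signal(T7) -> count=4 queue=[] holders={none}
Step 3: wait(T4) -> count=3 queue=[] holders={T4}
Step 4: wait(T7) -> count=2 queue=[] holders={T4,T7}
Step 5: wait(T6) -> count=1 queue=[] holders={T4,T6,T7}
Step 6: wait(T8) -> count=0 queue=[] holders={T4,T6,T7,T8}
Step 7: signal(T4) -> count=1 queue=[] holders={T6,T7,T8}
Step 8: wait(T4) -> count=0 queue=[] holders={T4,T6,T7,T8}
Step 9: wait(T2) -> count=0 queue=[T2] holders={T4,T6,T7,T8}
Step 10: signal(T7) -> count=0 queue=[] holders={T2,T4,T6,T8}
Step 11: signal(T4) -> count=1 queue=[] holders={T2,T6,T8}
Step 12: signal(T8) -> count=2 queue=[] holders={T2,T6}
Step 13: signal(T2) -> count=3 queue=[] holders={T6}
Step 14: wait(T2) -> count=2 queue=[] holders={T2,T6}
Final holders: {T2,T6} -> 2 thread(s)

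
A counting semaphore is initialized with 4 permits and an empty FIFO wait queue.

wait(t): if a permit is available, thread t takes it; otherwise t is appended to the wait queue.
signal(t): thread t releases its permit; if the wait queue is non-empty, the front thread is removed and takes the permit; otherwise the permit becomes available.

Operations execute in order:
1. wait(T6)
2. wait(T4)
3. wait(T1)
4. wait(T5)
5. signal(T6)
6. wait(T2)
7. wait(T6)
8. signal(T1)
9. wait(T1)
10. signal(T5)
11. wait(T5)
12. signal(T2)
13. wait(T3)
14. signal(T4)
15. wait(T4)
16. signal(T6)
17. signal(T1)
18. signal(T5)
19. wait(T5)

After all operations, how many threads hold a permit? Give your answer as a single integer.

Step 1: wait(T6) -> count=3 queue=[] holders={T6}
Step 2: wait(T4) -> count=2 queue=[] holders={T4,T6}
Step 3: wait(T1) -> count=1 queue=[] holders={T1,T4,T6}
Step 4: wait(T5) -> count=0 queue=[] holders={T1,T4,T5,T6}
Step 5: signal(T6) -> count=1 queue=[] holders={T1,T4,T5}
Step 6: wait(T2) -> count=0 queue=[] holders={T1,T2,T4,T5}
Step 7: wait(T6) -> count=0 queue=[T6] holders={T1,T2,T4,T5}
Step 8: signal(T1) -> count=0 queue=[] holders={T2,T4,T5,T6}
Step 9: wait(T1) -> count=0 queue=[T1] holders={T2,T4,T5,T6}
Step 10: signal(T5) -> count=0 queue=[] holders={T1,T2,T4,T6}
Step 11: wait(T5) -> count=0 queue=[T5] holders={T1,T2,T4,T6}
Step 12: signal(T2) -> count=0 queue=[] holders={T1,T4,T5,T6}
Step 13: wait(T3) -> count=0 queue=[T3] holders={T1,T4,T5,T6}
Step 14: signal(T4) -> count=0 queue=[] holders={T1,T3,T5,T6}
Step 15: wait(T4) -> count=0 queue=[T4] holders={T1,T3,T5,T6}
Step 16: signal(T6) -> count=0 queue=[] holders={T1,T3,T4,T5}
Step 17: signal(T1) -> count=1 queue=[] holders={T3,T4,T5}
Step 18: signal(T5) -> count=2 queue=[] holders={T3,T4}
Step 19: wait(T5) -> count=1 queue=[] holders={T3,T4,T5}
Final holders: {T3,T4,T5} -> 3 thread(s)

Answer: 3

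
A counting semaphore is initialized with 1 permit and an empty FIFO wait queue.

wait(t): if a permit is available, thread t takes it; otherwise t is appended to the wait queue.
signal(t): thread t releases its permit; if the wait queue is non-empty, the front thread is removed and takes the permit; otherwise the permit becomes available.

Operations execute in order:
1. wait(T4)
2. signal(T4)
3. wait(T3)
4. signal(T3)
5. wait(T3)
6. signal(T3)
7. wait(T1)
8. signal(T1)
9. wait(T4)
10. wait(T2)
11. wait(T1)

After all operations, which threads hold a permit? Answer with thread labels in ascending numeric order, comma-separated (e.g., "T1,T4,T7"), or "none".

Step 1: wait(T4) -> count=0 queue=[] holders={T4}
Step 2: signal(T4) -> count=1 queue=[] holders={none}
Step 3: wait(T3) -> count=0 queue=[] holders={T3}
Step 4: signal(T3) -> count=1 queue=[] holders={none}
Step 5: wait(T3) -> count=0 queue=[] holders={T3}
Step 6: signal(T3) -> count=1 queue=[] holders={none}
Step 7: wait(T1) -> count=0 queue=[] holders={T1}
Step 8: signal(T1) -> count=1 queue=[] holders={none}
Step 9: wait(T4) -> count=0 queue=[] holders={T4}
Step 10: wait(T2) -> count=0 queue=[T2] holders={T4}
Step 11: wait(T1) -> count=0 queue=[T2,T1] holders={T4}
Final holders: T4

Answer: T4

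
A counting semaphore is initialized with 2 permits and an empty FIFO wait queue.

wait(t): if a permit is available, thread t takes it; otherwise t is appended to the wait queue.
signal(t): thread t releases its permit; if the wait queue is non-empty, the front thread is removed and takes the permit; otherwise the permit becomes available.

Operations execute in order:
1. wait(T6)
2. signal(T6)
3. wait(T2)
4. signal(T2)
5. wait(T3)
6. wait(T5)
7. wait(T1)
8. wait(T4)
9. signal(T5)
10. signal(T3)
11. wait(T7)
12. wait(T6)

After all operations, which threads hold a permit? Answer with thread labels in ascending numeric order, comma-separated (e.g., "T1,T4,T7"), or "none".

Step 1: wait(T6) -> count=1 queue=[] holders={T6}
Step 2: signal(T6) -> count=2 queue=[] holders={none}
Step 3: wait(T2) -> count=1 queue=[] holders={T2}
Step 4: signal(T2) -> count=2 queue=[] holders={none}
Step 5: wait(T3) -> count=1 queue=[] holders={T3}
Step 6: wait(T5) -> count=0 queue=[] holders={T3,T5}
Step 7: wait(T1) -> count=0 queue=[T1] holders={T3,T5}
Step 8: wait(T4) -> count=0 queue=[T1,T4] holders={T3,T5}
Step 9: signal(T5) -> count=0 queue=[T4] holders={T1,T3}
Step 10: signal(T3) -> count=0 queue=[] holders={T1,T4}
Step 11: wait(T7) -> count=0 queue=[T7] holders={T1,T4}
Step 12: wait(T6) -> count=0 queue=[T7,T6] holders={T1,T4}
Final holders: T1,T4

Answer: T1,T4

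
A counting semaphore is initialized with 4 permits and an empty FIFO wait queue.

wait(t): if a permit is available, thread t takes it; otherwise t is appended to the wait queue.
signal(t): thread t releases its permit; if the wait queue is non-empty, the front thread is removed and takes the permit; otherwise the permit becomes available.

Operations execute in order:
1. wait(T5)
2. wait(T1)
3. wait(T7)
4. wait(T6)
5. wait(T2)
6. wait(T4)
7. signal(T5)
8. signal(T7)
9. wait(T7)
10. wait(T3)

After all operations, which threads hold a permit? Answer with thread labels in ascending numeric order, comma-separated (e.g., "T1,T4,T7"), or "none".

Step 1: wait(T5) -> count=3 queue=[] holders={T5}
Step 2: wait(T1) -> count=2 queue=[] holders={T1,T5}
Step 3: wait(T7) -> count=1 queue=[] holders={T1,T5,T7}
Step 4: wait(T6) -> count=0 queue=[] holders={T1,T5,T6,T7}
Step 5: wait(T2) -> count=0 queue=[T2] holders={T1,T5,T6,T7}
Step 6: wait(T4) -> count=0 queue=[T2,T4] holders={T1,T5,T6,T7}
Step 7: signal(T5) -> count=0 queue=[T4] holders={T1,T2,T6,T7}
Step 8: signal(T7) -> count=0 queue=[] holders={T1,T2,T4,T6}
Step 9: wait(T7) -> count=0 queue=[T7] holders={T1,T2,T4,T6}
Step 10: wait(T3) -> count=0 queue=[T7,T3] holders={T1,T2,T4,T6}
Final holders: T1,T2,T4,T6

Answer: T1,T2,T4,T6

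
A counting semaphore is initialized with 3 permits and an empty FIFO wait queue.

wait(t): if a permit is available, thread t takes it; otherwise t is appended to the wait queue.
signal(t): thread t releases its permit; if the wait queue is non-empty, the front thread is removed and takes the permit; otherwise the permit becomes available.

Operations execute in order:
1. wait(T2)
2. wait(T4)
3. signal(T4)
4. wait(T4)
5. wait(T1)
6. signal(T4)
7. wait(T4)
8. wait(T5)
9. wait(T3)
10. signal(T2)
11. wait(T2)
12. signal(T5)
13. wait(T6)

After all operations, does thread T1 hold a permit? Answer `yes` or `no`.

Step 1: wait(T2) -> count=2 queue=[] holders={T2}
Step 2: wait(T4) -> count=1 queue=[] holders={T2,T4}
Step 3: signal(T4) -> count=2 queue=[] holders={T2}
Step 4: wait(T4) -> count=1 queue=[] holders={T2,T4}
Step 5: wait(T1) -> count=0 queue=[] holders={T1,T2,T4}
Step 6: signal(T4) -> count=1 queue=[] holders={T1,T2}
Step 7: wait(T4) -> count=0 queue=[] holders={T1,T2,T4}
Step 8: wait(T5) -> count=0 queue=[T5] holders={T1,T2,T4}
Step 9: wait(T3) -> count=0 queue=[T5,T3] holders={T1,T2,T4}
Step 10: signal(T2) -> count=0 queue=[T3] holders={T1,T4,T5}
Step 11: wait(T2) -> count=0 queue=[T3,T2] holders={T1,T4,T5}
Step 12: signal(T5) -> count=0 queue=[T2] holders={T1,T3,T4}
Step 13: wait(T6) -> count=0 queue=[T2,T6] holders={T1,T3,T4}
Final holders: {T1,T3,T4} -> T1 in holders

Answer: yes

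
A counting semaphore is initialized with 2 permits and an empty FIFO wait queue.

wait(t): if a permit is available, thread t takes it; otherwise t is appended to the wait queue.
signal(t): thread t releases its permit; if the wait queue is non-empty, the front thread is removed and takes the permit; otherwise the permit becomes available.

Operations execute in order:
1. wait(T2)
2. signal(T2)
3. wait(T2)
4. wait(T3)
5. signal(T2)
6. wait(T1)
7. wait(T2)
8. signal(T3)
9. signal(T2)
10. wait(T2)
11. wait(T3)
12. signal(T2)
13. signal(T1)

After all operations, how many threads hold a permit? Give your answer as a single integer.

Answer: 1

Derivation:
Step 1: wait(T2) -> count=1 queue=[] holders={T2}
Step 2: signal(T2) -> count=2 queue=[] holders={none}
Step 3: wait(T2) -> count=1 queue=[] holders={T2}
Step 4: wait(T3) -> count=0 queue=[] holders={T2,T3}
Step 5: signal(T2) -> count=1 queue=[] holders={T3}
Step 6: wait(T1) -> count=0 queue=[] holders={T1,T3}
Step 7: wait(T2) -> count=0 queue=[T2] holders={T1,T3}
Step 8: signal(T3) -> count=0 queue=[] holders={T1,T2}
Step 9: signal(T2) -> count=1 queue=[] holders={T1}
Step 10: wait(T2) -> count=0 queue=[] holders={T1,T2}
Step 11: wait(T3) -> count=0 queue=[T3] holders={T1,T2}
Step 12: signal(T2) -> count=0 queue=[] holders={T1,T3}
Step 13: signal(T1) -> count=1 queue=[] holders={T3}
Final holders: {T3} -> 1 thread(s)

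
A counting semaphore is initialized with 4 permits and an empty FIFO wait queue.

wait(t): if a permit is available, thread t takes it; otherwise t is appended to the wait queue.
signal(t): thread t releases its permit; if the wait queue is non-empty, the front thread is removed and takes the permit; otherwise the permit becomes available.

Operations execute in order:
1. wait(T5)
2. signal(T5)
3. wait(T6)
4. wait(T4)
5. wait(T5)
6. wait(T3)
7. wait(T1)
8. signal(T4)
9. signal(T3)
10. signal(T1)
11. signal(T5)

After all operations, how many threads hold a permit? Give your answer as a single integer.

Step 1: wait(T5) -> count=3 queue=[] holders={T5}
Step 2: signal(T5) -> count=4 queue=[] holders={none}
Step 3: wait(T6) -> count=3 queue=[] holders={T6}
Step 4: wait(T4) -> count=2 queue=[] holders={T4,T6}
Step 5: wait(T5) -> count=1 queue=[] holders={T4,T5,T6}
Step 6: wait(T3) -> count=0 queue=[] holders={T3,T4,T5,T6}
Step 7: wait(T1) -> count=0 queue=[T1] holders={T3,T4,T5,T6}
Step 8: signal(T4) -> count=0 queue=[] holders={T1,T3,T5,T6}
Step 9: signal(T3) -> count=1 queue=[] holders={T1,T5,T6}
Step 10: signal(T1) -> count=2 queue=[] holders={T5,T6}
Step 11: signal(T5) -> count=3 queue=[] holders={T6}
Final holders: {T6} -> 1 thread(s)

Answer: 1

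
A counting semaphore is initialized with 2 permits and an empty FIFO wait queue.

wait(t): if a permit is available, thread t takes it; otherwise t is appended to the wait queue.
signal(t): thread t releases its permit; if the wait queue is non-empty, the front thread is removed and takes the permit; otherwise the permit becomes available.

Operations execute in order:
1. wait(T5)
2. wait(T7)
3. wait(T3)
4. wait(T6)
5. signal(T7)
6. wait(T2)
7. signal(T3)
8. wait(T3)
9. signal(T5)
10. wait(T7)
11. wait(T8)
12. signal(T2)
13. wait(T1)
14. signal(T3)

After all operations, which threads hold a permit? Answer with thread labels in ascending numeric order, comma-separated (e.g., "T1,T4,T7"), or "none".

Answer: T6,T7

Derivation:
Step 1: wait(T5) -> count=1 queue=[] holders={T5}
Step 2: wait(T7) -> count=0 queue=[] holders={T5,T7}
Step 3: wait(T3) -> count=0 queue=[T3] holders={T5,T7}
Step 4: wait(T6) -> count=0 queue=[T3,T6] holders={T5,T7}
Step 5: signal(T7) -> count=0 queue=[T6] holders={T3,T5}
Step 6: wait(T2) -> count=0 queue=[T6,T2] holders={T3,T5}
Step 7: signal(T3) -> count=0 queue=[T2] holders={T5,T6}
Step 8: wait(T3) -> count=0 queue=[T2,T3] holders={T5,T6}
Step 9: signal(T5) -> count=0 queue=[T3] holders={T2,T6}
Step 10: wait(T7) -> count=0 queue=[T3,T7] holders={T2,T6}
Step 11: wait(T8) -> count=0 queue=[T3,T7,T8] holders={T2,T6}
Step 12: signal(T2) -> count=0 queue=[T7,T8] holders={T3,T6}
Step 13: wait(T1) -> count=0 queue=[T7,T8,T1] holders={T3,T6}
Step 14: signal(T3) -> count=0 queue=[T8,T1] holders={T6,T7}
Final holders: T6,T7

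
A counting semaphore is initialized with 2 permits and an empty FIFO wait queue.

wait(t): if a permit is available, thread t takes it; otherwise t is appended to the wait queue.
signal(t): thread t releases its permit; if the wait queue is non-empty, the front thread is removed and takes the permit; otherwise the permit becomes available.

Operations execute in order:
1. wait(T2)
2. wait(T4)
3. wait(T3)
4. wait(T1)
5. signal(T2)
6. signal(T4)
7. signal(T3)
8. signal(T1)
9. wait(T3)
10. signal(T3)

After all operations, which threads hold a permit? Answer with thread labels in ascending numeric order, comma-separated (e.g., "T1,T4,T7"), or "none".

Answer: none

Derivation:
Step 1: wait(T2) -> count=1 queue=[] holders={T2}
Step 2: wait(T4) -> count=0 queue=[] holders={T2,T4}
Step 3: wait(T3) -> count=0 queue=[T3] holders={T2,T4}
Step 4: wait(T1) -> count=0 queue=[T3,T1] holders={T2,T4}
Step 5: signal(T2) -> count=0 queue=[T1] holders={T3,T4}
Step 6: signal(T4) -> count=0 queue=[] holders={T1,T3}
Step 7: signal(T3) -> count=1 queue=[] holders={T1}
Step 8: signal(T1) -> count=2 queue=[] holders={none}
Step 9: wait(T3) -> count=1 queue=[] holders={T3}
Step 10: signal(T3) -> count=2 queue=[] holders={none}
Final holders: none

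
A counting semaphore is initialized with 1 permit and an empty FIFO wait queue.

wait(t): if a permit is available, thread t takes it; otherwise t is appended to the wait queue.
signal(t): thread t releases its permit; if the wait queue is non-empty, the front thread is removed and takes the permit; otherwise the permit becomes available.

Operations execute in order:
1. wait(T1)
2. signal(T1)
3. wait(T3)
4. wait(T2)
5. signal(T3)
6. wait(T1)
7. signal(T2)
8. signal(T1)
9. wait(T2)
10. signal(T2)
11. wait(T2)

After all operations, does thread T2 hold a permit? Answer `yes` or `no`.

Step 1: wait(T1) -> count=0 queue=[] holders={T1}
Step 2: signal(T1) -> count=1 queue=[] holders={none}
Step 3: wait(T3) -> count=0 queue=[] holders={T3}
Step 4: wait(T2) -> count=0 queue=[T2] holders={T3}
Step 5: signal(T3) -> count=0 queue=[] holders={T2}
Step 6: wait(T1) -> count=0 queue=[T1] holders={T2}
Step 7: signal(T2) -> count=0 queue=[] holders={T1}
Step 8: signal(T1) -> count=1 queue=[] holders={none}
Step 9: wait(T2) -> count=0 queue=[] holders={T2}
Step 10: signal(T2) -> count=1 queue=[] holders={none}
Step 11: wait(T2) -> count=0 queue=[] holders={T2}
Final holders: {T2} -> T2 in holders

Answer: yes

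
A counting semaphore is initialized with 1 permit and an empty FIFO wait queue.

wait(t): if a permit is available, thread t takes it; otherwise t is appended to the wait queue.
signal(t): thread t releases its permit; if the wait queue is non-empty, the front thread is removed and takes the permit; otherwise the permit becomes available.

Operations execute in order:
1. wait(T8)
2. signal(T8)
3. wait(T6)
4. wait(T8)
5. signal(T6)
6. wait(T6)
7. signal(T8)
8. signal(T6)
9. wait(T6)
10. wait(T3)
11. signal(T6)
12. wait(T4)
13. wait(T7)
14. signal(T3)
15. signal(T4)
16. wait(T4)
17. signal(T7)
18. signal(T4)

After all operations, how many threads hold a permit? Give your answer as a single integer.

Step 1: wait(T8) -> count=0 queue=[] holders={T8}
Step 2: signal(T8) -> count=1 queue=[] holders={none}
Step 3: wait(T6) -> count=0 queue=[] holders={T6}
Step 4: wait(T8) -> count=0 queue=[T8] holders={T6}
Step 5: signal(T6) -> count=0 queue=[] holders={T8}
Step 6: wait(T6) -> count=0 queue=[T6] holders={T8}
Step 7: signal(T8) -> count=0 queue=[] holders={T6}
Step 8: signal(T6) -> count=1 queue=[] holders={none}
Step 9: wait(T6) -> count=0 queue=[] holders={T6}
Step 10: wait(T3) -> count=0 queue=[T3] holders={T6}
Step 11: signal(T6) -> count=0 queue=[] holders={T3}
Step 12: wait(T4) -> count=0 queue=[T4] holders={T3}
Step 13: wait(T7) -> count=0 queue=[T4,T7] holders={T3}
Step 14: signal(T3) -> count=0 queue=[T7] holders={T4}
Step 15: signal(T4) -> count=0 queue=[] holders={T7}
Step 16: wait(T4) -> count=0 queue=[T4] holders={T7}
Step 17: signal(T7) -> count=0 queue=[] holders={T4}
Step 18: signal(T4) -> count=1 queue=[] holders={none}
Final holders: {none} -> 0 thread(s)

Answer: 0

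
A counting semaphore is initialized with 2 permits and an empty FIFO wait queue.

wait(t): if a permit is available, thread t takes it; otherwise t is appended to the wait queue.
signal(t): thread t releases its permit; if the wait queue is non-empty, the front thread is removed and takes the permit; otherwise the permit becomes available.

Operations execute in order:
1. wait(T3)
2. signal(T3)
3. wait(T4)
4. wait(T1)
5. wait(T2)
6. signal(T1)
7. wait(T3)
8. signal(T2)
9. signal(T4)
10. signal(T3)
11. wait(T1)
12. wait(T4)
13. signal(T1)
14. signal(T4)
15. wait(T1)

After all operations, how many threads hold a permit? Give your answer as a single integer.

Answer: 1

Derivation:
Step 1: wait(T3) -> count=1 queue=[] holders={T3}
Step 2: signal(T3) -> count=2 queue=[] holders={none}
Step 3: wait(T4) -> count=1 queue=[] holders={T4}
Step 4: wait(T1) -> count=0 queue=[] holders={T1,T4}
Step 5: wait(T2) -> count=0 queue=[T2] holders={T1,T4}
Step 6: signal(T1) -> count=0 queue=[] holders={T2,T4}
Step 7: wait(T3) -> count=0 queue=[T3] holders={T2,T4}
Step 8: signal(T2) -> count=0 queue=[] holders={T3,T4}
Step 9: signal(T4) -> count=1 queue=[] holders={T3}
Step 10: signal(T3) -> count=2 queue=[] holders={none}
Step 11: wait(T1) -> count=1 queue=[] holders={T1}
Step 12: wait(T4) -> count=0 queue=[] holders={T1,T4}
Step 13: signal(T1) -> count=1 queue=[] holders={T4}
Step 14: signal(T4) -> count=2 queue=[] holders={none}
Step 15: wait(T1) -> count=1 queue=[] holders={T1}
Final holders: {T1} -> 1 thread(s)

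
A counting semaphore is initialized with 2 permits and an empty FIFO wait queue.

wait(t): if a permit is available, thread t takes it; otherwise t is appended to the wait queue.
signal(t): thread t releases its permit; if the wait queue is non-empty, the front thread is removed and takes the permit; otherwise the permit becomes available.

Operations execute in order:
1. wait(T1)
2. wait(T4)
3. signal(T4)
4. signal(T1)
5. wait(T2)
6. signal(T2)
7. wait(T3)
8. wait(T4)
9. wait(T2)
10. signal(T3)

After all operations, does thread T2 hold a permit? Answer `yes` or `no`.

Step 1: wait(T1) -> count=1 queue=[] holders={T1}
Step 2: wait(T4) -> count=0 queue=[] holders={T1,T4}
Step 3: signal(T4) -> count=1 queue=[] holders={T1}
Step 4: signal(T1) -> count=2 queue=[] holders={none}
Step 5: wait(T2) -> count=1 queue=[] holders={T2}
Step 6: signal(T2) -> count=2 queue=[] holders={none}
Step 7: wait(T3) -> count=1 queue=[] holders={T3}
Step 8: wait(T4) -> count=0 queue=[] holders={T3,T4}
Step 9: wait(T2) -> count=0 queue=[T2] holders={T3,T4}
Step 10: signal(T3) -> count=0 queue=[] holders={T2,T4}
Final holders: {T2,T4} -> T2 in holders

Answer: yes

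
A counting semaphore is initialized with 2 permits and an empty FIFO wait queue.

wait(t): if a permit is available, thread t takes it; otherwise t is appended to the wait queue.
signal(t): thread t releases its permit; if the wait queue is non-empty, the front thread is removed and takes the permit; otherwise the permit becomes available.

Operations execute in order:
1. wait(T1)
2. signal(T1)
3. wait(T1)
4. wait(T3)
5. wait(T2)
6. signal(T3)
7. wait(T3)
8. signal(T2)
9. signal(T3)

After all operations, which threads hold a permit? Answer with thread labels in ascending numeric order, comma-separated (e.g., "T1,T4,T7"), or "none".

Answer: T1

Derivation:
Step 1: wait(T1) -> count=1 queue=[] holders={T1}
Step 2: signal(T1) -> count=2 queue=[] holders={none}
Step 3: wait(T1) -> count=1 queue=[] holders={T1}
Step 4: wait(T3) -> count=0 queue=[] holders={T1,T3}
Step 5: wait(T2) -> count=0 queue=[T2] holders={T1,T3}
Step 6: signal(T3) -> count=0 queue=[] holders={T1,T2}
Step 7: wait(T3) -> count=0 queue=[T3] holders={T1,T2}
Step 8: signal(T2) -> count=0 queue=[] holders={T1,T3}
Step 9: signal(T3) -> count=1 queue=[] holders={T1}
Final holders: T1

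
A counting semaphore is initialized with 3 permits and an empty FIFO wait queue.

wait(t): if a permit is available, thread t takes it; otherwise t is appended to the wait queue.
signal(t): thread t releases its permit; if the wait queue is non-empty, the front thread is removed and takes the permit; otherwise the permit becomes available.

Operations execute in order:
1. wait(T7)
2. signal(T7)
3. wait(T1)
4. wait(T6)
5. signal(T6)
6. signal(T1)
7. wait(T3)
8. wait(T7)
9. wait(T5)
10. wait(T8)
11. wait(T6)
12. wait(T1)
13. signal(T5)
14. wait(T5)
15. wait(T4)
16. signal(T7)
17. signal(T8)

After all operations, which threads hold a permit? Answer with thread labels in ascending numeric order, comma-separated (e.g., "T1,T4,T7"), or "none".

Answer: T1,T3,T6

Derivation:
Step 1: wait(T7) -> count=2 queue=[] holders={T7}
Step 2: signal(T7) -> count=3 queue=[] holders={none}
Step 3: wait(T1) -> count=2 queue=[] holders={T1}
Step 4: wait(T6) -> count=1 queue=[] holders={T1,T6}
Step 5: signal(T6) -> count=2 queue=[] holders={T1}
Step 6: signal(T1) -> count=3 queue=[] holders={none}
Step 7: wait(T3) -> count=2 queue=[] holders={T3}
Step 8: wait(T7) -> count=1 queue=[] holders={T3,T7}
Step 9: wait(T5) -> count=0 queue=[] holders={T3,T5,T7}
Step 10: wait(T8) -> count=0 queue=[T8] holders={T3,T5,T7}
Step 11: wait(T6) -> count=0 queue=[T8,T6] holders={T3,T5,T7}
Step 12: wait(T1) -> count=0 queue=[T8,T6,T1] holders={T3,T5,T7}
Step 13: signal(T5) -> count=0 queue=[T6,T1] holders={T3,T7,T8}
Step 14: wait(T5) -> count=0 queue=[T6,T1,T5] holders={T3,T7,T8}
Step 15: wait(T4) -> count=0 queue=[T6,T1,T5,T4] holders={T3,T7,T8}
Step 16: signal(T7) -> count=0 queue=[T1,T5,T4] holders={T3,T6,T8}
Step 17: signal(T8) -> count=0 queue=[T5,T4] holders={T1,T3,T6}
Final holders: T1,T3,T6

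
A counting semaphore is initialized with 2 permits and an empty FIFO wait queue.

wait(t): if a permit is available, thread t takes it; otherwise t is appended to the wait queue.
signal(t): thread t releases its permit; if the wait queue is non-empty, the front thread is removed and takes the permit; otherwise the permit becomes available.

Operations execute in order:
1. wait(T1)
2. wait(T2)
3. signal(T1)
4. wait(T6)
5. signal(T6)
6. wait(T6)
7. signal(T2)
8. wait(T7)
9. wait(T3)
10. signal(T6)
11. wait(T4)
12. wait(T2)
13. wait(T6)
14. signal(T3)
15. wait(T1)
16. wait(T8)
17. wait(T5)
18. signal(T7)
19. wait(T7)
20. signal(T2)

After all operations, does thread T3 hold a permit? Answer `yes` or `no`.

Step 1: wait(T1) -> count=1 queue=[] holders={T1}
Step 2: wait(T2) -> count=0 queue=[] holders={T1,T2}
Step 3: signal(T1) -> count=1 queue=[] holders={T2}
Step 4: wait(T6) -> count=0 queue=[] holders={T2,T6}
Step 5: signal(T6) -> count=1 queue=[] holders={T2}
Step 6: wait(T6) -> count=0 queue=[] holders={T2,T6}
Step 7: signal(T2) -> count=1 queue=[] holders={T6}
Step 8: wait(T7) -> count=0 queue=[] holders={T6,T7}
Step 9: wait(T3) -> count=0 queue=[T3] holders={T6,T7}
Step 10: signal(T6) -> count=0 queue=[] holders={T3,T7}
Step 11: wait(T4) -> count=0 queue=[T4] holders={T3,T7}
Step 12: wait(T2) -> count=0 queue=[T4,T2] holders={T3,T7}
Step 13: wait(T6) -> count=0 queue=[T4,T2,T6] holders={T3,T7}
Step 14: signal(T3) -> count=0 queue=[T2,T6] holders={T4,T7}
Step 15: wait(T1) -> count=0 queue=[T2,T6,T1] holders={T4,T7}
Step 16: wait(T8) -> count=0 queue=[T2,T6,T1,T8] holders={T4,T7}
Step 17: wait(T5) -> count=0 queue=[T2,T6,T1,T8,T5] holders={T4,T7}
Step 18: signal(T7) -> count=0 queue=[T6,T1,T8,T5] holders={T2,T4}
Step 19: wait(T7) -> count=0 queue=[T6,T1,T8,T5,T7] holders={T2,T4}
Step 20: signal(T2) -> count=0 queue=[T1,T8,T5,T7] holders={T4,T6}
Final holders: {T4,T6} -> T3 not in holders

Answer: no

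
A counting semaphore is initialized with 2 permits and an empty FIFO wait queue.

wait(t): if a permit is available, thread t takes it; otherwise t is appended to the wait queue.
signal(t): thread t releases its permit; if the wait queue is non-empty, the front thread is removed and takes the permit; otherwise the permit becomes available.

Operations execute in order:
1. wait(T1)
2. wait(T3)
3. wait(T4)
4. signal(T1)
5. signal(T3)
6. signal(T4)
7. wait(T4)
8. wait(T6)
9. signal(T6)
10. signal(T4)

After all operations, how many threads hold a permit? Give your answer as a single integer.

Step 1: wait(T1) -> count=1 queue=[] holders={T1}
Step 2: wait(T3) -> count=0 queue=[] holders={T1,T3}
Step 3: wait(T4) -> count=0 queue=[T4] holders={T1,T3}
Step 4: signal(T1) -> count=0 queue=[] holders={T3,T4}
Step 5: signal(T3) -> count=1 queue=[] holders={T4}
Step 6: signal(T4) -> count=2 queue=[] holders={none}
Step 7: wait(T4) -> count=1 queue=[] holders={T4}
Step 8: wait(T6) -> count=0 queue=[] holders={T4,T6}
Step 9: signal(T6) -> count=1 queue=[] holders={T4}
Step 10: signal(T4) -> count=2 queue=[] holders={none}
Final holders: {none} -> 0 thread(s)

Answer: 0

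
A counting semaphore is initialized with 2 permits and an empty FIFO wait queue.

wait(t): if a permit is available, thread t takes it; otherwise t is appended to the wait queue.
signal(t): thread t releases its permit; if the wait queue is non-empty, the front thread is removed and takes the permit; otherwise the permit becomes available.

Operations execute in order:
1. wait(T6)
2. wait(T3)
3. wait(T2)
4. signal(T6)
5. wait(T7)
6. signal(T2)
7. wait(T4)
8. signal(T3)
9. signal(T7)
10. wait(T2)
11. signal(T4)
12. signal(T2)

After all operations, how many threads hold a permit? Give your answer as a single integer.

Answer: 0

Derivation:
Step 1: wait(T6) -> count=1 queue=[] holders={T6}
Step 2: wait(T3) -> count=0 queue=[] holders={T3,T6}
Step 3: wait(T2) -> count=0 queue=[T2] holders={T3,T6}
Step 4: signal(T6) -> count=0 queue=[] holders={T2,T3}
Step 5: wait(T7) -> count=0 queue=[T7] holders={T2,T3}
Step 6: signal(T2) -> count=0 queue=[] holders={T3,T7}
Step 7: wait(T4) -> count=0 queue=[T4] holders={T3,T7}
Step 8: signal(T3) -> count=0 queue=[] holders={T4,T7}
Step 9: signal(T7) -> count=1 queue=[] holders={T4}
Step 10: wait(T2) -> count=0 queue=[] holders={T2,T4}
Step 11: signal(T4) -> count=1 queue=[] holders={T2}
Step 12: signal(T2) -> count=2 queue=[] holders={none}
Final holders: {none} -> 0 thread(s)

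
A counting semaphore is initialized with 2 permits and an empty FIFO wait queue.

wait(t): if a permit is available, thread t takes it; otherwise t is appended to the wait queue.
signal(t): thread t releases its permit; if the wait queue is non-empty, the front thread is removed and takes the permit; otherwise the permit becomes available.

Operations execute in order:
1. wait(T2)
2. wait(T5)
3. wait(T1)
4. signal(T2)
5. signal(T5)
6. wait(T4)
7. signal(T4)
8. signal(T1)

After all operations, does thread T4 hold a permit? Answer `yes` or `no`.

Step 1: wait(T2) -> count=1 queue=[] holders={T2}
Step 2: wait(T5) -> count=0 queue=[] holders={T2,T5}
Step 3: wait(T1) -> count=0 queue=[T1] holders={T2,T5}
Step 4: signal(T2) -> count=0 queue=[] holders={T1,T5}
Step 5: signal(T5) -> count=1 queue=[] holders={T1}
Step 6: wait(T4) -> count=0 queue=[] holders={T1,T4}
Step 7: signal(T4) -> count=1 queue=[] holders={T1}
Step 8: signal(T1) -> count=2 queue=[] holders={none}
Final holders: {none} -> T4 not in holders

Answer: no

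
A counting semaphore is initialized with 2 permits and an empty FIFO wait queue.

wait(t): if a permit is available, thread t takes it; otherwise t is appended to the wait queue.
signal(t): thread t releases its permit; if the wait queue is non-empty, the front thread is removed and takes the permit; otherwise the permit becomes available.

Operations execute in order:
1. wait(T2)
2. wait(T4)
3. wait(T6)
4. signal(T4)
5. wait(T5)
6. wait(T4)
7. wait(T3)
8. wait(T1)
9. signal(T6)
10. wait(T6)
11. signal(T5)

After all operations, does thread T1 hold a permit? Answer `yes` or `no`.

Answer: no

Derivation:
Step 1: wait(T2) -> count=1 queue=[] holders={T2}
Step 2: wait(T4) -> count=0 queue=[] holders={T2,T4}
Step 3: wait(T6) -> count=0 queue=[T6] holders={T2,T4}
Step 4: signal(T4) -> count=0 queue=[] holders={T2,T6}
Step 5: wait(T5) -> count=0 queue=[T5] holders={T2,T6}
Step 6: wait(T4) -> count=0 queue=[T5,T4] holders={T2,T6}
Step 7: wait(T3) -> count=0 queue=[T5,T4,T3] holders={T2,T6}
Step 8: wait(T1) -> count=0 queue=[T5,T4,T3,T1] holders={T2,T6}
Step 9: signal(T6) -> count=0 queue=[T4,T3,T1] holders={T2,T5}
Step 10: wait(T6) -> count=0 queue=[T4,T3,T1,T6] holders={T2,T5}
Step 11: signal(T5) -> count=0 queue=[T3,T1,T6] holders={T2,T4}
Final holders: {T2,T4} -> T1 not in holders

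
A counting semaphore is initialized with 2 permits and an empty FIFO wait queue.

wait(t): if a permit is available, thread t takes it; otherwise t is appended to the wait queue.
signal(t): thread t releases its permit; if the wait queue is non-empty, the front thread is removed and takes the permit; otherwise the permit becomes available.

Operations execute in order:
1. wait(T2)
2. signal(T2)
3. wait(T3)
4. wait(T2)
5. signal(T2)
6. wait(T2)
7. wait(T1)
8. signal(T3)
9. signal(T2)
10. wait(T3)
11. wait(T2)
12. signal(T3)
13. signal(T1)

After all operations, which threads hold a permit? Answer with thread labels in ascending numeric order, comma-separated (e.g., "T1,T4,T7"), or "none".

Answer: T2

Derivation:
Step 1: wait(T2) -> count=1 queue=[] holders={T2}
Step 2: signal(T2) -> count=2 queue=[] holders={none}
Step 3: wait(T3) -> count=1 queue=[] holders={T3}
Step 4: wait(T2) -> count=0 queue=[] holders={T2,T3}
Step 5: signal(T2) -> count=1 queue=[] holders={T3}
Step 6: wait(T2) -> count=0 queue=[] holders={T2,T3}
Step 7: wait(T1) -> count=0 queue=[T1] holders={T2,T3}
Step 8: signal(T3) -> count=0 queue=[] holders={T1,T2}
Step 9: signal(T2) -> count=1 queue=[] holders={T1}
Step 10: wait(T3) -> count=0 queue=[] holders={T1,T3}
Step 11: wait(T2) -> count=0 queue=[T2] holders={T1,T3}
Step 12: signal(T3) -> count=0 queue=[] holders={T1,T2}
Step 13: signal(T1) -> count=1 queue=[] holders={T2}
Final holders: T2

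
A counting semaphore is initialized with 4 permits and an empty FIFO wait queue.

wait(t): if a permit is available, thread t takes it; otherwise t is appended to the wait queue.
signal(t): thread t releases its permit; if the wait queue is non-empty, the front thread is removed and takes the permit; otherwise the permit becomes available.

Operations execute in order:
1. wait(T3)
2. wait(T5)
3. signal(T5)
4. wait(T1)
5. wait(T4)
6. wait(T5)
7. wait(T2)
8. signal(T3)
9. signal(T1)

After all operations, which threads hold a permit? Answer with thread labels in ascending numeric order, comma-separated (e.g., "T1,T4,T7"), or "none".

Answer: T2,T4,T5

Derivation:
Step 1: wait(T3) -> count=3 queue=[] holders={T3}
Step 2: wait(T5) -> count=2 queue=[] holders={T3,T5}
Step 3: signal(T5) -> count=3 queue=[] holders={T3}
Step 4: wait(T1) -> count=2 queue=[] holders={T1,T3}
Step 5: wait(T4) -> count=1 queue=[] holders={T1,T3,T4}
Step 6: wait(T5) -> count=0 queue=[] holders={T1,T3,T4,T5}
Step 7: wait(T2) -> count=0 queue=[T2] holders={T1,T3,T4,T5}
Step 8: signal(T3) -> count=0 queue=[] holders={T1,T2,T4,T5}
Step 9: signal(T1) -> count=1 queue=[] holders={T2,T4,T5}
Final holders: T2,T4,T5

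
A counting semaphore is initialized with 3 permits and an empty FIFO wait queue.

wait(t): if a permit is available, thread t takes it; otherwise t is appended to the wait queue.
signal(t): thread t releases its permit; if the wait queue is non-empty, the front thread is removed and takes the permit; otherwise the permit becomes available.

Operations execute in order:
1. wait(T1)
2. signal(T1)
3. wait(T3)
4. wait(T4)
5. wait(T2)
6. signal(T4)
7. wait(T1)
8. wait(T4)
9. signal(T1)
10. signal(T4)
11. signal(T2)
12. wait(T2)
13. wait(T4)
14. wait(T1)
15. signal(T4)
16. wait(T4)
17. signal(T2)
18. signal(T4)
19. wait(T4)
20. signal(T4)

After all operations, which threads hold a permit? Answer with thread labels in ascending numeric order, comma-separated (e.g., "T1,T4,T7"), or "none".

Step 1: wait(T1) -> count=2 queue=[] holders={T1}
Step 2: signal(T1) -> count=3 queue=[] holders={none}
Step 3: wait(T3) -> count=2 queue=[] holders={T3}
Step 4: wait(T4) -> count=1 queue=[] holders={T3,T4}
Step 5: wait(T2) -> count=0 queue=[] holders={T2,T3,T4}
Step 6: signal(T4) -> count=1 queue=[] holders={T2,T3}
Step 7: wait(T1) -> count=0 queue=[] holders={T1,T2,T3}
Step 8: wait(T4) -> count=0 queue=[T4] holders={T1,T2,T3}
Step 9: signal(T1) -> count=0 queue=[] holders={T2,T3,T4}
Step 10: signal(T4) -> count=1 queue=[] holders={T2,T3}
Step 11: signal(T2) -> count=2 queue=[] holders={T3}
Step 12: wait(T2) -> count=1 queue=[] holders={T2,T3}
Step 13: wait(T4) -> count=0 queue=[] holders={T2,T3,T4}
Step 14: wait(T1) -> count=0 queue=[T1] holders={T2,T3,T4}
Step 15: signal(T4) -> count=0 queue=[] holders={T1,T2,T3}
Step 16: wait(T4) -> count=0 queue=[T4] holders={T1,T2,T3}
Step 17: signal(T2) -> count=0 queue=[] holders={T1,T3,T4}
Step 18: signal(T4) -> count=1 queue=[] holders={T1,T3}
Step 19: wait(T4) -> count=0 queue=[] holders={T1,T3,T4}
Step 20: signal(T4) -> count=1 queue=[] holders={T1,T3}
Final holders: T1,T3

Answer: T1,T3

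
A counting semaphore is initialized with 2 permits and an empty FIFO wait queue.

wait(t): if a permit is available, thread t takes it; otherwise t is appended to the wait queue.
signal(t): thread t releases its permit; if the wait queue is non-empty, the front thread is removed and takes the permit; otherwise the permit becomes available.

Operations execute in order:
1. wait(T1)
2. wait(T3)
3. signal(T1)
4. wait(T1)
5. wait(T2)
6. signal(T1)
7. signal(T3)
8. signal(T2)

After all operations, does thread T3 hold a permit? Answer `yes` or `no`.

Step 1: wait(T1) -> count=1 queue=[] holders={T1}
Step 2: wait(T3) -> count=0 queue=[] holders={T1,T3}
Step 3: signal(T1) -> count=1 queue=[] holders={T3}
Step 4: wait(T1) -> count=0 queue=[] holders={T1,T3}
Step 5: wait(T2) -> count=0 queue=[T2] holders={T1,T3}
Step 6: signal(T1) -> count=0 queue=[] holders={T2,T3}
Step 7: signal(T3) -> count=1 queue=[] holders={T2}
Step 8: signal(T2) -> count=2 queue=[] holders={none}
Final holders: {none} -> T3 not in holders

Answer: no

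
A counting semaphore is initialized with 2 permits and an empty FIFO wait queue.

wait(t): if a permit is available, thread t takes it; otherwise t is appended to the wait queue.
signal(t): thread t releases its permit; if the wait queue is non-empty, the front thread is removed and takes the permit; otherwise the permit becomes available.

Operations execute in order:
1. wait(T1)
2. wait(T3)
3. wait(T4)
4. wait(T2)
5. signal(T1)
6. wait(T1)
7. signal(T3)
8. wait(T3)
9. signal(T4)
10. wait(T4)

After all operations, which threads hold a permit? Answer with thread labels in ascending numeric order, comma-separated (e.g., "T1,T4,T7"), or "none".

Step 1: wait(T1) -> count=1 queue=[] holders={T1}
Step 2: wait(T3) -> count=0 queue=[] holders={T1,T3}
Step 3: wait(T4) -> count=0 queue=[T4] holders={T1,T3}
Step 4: wait(T2) -> count=0 queue=[T4,T2] holders={T1,T3}
Step 5: signal(T1) -> count=0 queue=[T2] holders={T3,T4}
Step 6: wait(T1) -> count=0 queue=[T2,T1] holders={T3,T4}
Step 7: signal(T3) -> count=0 queue=[T1] holders={T2,T4}
Step 8: wait(T3) -> count=0 queue=[T1,T3] holders={T2,T4}
Step 9: signal(T4) -> count=0 queue=[T3] holders={T1,T2}
Step 10: wait(T4) -> count=0 queue=[T3,T4] holders={T1,T2}
Final holders: T1,T2

Answer: T1,T2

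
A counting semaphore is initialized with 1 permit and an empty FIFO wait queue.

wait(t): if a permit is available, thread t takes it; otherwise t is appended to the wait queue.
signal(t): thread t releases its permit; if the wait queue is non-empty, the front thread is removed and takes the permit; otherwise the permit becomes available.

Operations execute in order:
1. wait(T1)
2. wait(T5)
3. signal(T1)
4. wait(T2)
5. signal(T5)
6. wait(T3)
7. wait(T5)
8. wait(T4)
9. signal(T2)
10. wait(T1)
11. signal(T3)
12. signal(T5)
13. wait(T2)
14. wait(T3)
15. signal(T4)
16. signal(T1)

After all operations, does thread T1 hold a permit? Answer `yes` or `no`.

Answer: no

Derivation:
Step 1: wait(T1) -> count=0 queue=[] holders={T1}
Step 2: wait(T5) -> count=0 queue=[T5] holders={T1}
Step 3: signal(T1) -> count=0 queue=[] holders={T5}
Step 4: wait(T2) -> count=0 queue=[T2] holders={T5}
Step 5: signal(T5) -> count=0 queue=[] holders={T2}
Step 6: wait(T3) -> count=0 queue=[T3] holders={T2}
Step 7: wait(T5) -> count=0 queue=[T3,T5] holders={T2}
Step 8: wait(T4) -> count=0 queue=[T3,T5,T4] holders={T2}
Step 9: signal(T2) -> count=0 queue=[T5,T4] holders={T3}
Step 10: wait(T1) -> count=0 queue=[T5,T4,T1] holders={T3}
Step 11: signal(T3) -> count=0 queue=[T4,T1] holders={T5}
Step 12: signal(T5) -> count=0 queue=[T1] holders={T4}
Step 13: wait(T2) -> count=0 queue=[T1,T2] holders={T4}
Step 14: wait(T3) -> count=0 queue=[T1,T2,T3] holders={T4}
Step 15: signal(T4) -> count=0 queue=[T2,T3] holders={T1}
Step 16: signal(T1) -> count=0 queue=[T3] holders={T2}
Final holders: {T2} -> T1 not in holders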